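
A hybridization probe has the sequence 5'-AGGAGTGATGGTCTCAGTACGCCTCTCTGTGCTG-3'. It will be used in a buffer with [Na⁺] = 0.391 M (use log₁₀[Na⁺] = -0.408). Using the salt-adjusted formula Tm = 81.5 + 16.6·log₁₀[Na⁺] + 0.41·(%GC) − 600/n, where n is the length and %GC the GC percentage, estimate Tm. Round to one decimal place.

80.0°C

Length n = 34. A=5, C=8, G=11, T=10
G+C = 19, so %GC = 19/34 × 100 = 55.882%
Salt term: 16.6 × (-0.408) = -6.773
GC term: 0.41 × 55.882 = 22.912; length term: −600/34 = −17.647
Tm = 81.5 + (-6.773) + 22.912 − 17.647 = 79.992 → 80.0°C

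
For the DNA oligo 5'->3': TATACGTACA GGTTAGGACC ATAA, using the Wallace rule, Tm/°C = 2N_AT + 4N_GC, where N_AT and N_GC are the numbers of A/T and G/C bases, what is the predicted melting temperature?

66°C

Scanning the sequence gives A=9, C=4, T=6, G=5.
So N_AT = 15 and N_GC = 9.
Tm = 2×15 + 4×9 = 66°C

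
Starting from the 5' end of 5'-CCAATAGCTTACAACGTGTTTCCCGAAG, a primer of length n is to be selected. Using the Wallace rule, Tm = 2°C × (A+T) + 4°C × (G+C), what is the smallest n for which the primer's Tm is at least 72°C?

n = 25

First 24 bases: CCAATAGCTTACAACGTGTTTCCC → Tm = 70°C (< 72°C)
First 25 bases: CCAATAGCTTACAACGTGTTTCCCG → Tm = 74°C (≥ 72°C)
Each additional base adds 2°C (A/T) or 4°C (G/C), so Tm is non-decreasing in n; n = 25 is the first length to reach 72°C.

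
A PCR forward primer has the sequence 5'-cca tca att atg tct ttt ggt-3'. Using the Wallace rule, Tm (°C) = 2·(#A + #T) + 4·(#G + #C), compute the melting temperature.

56°C

T=10, C=4, G=3, A=4
A+T = 14, G+C = 7
Tm = 2×14 + 4×7 = 56°C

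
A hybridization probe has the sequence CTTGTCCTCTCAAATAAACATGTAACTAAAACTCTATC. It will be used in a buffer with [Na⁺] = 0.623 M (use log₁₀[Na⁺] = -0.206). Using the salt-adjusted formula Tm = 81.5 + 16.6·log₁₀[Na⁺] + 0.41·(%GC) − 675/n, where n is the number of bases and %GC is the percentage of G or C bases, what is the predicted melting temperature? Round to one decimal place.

73.3°C

Length n = 38. Base counts: C=10, T=12, G=2, A=14
G+C = 12, so %GC = 12/38 × 100 = 31.579%
Salt term: 16.6 × (-0.206) = -3.42
GC term: 0.41 × 31.579 = 12.947; length term: −675/38 = −17.763
Tm = 81.5 + (-3.42) + 12.947 − 17.763 = 73.264 → 73.3°C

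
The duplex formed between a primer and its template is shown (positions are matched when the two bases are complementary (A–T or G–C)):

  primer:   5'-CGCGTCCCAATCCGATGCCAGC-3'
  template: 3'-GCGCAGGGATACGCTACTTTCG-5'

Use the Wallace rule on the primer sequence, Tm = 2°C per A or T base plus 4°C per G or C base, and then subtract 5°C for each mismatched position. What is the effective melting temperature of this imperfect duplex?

Primer base counts: A=4, T=3, G=5, C=10 → A+T=7, G+C=15
Perfect-match Tm = 2(7) + 4(15) = 14 + 60 = 74°C
Mismatches (positions where the bases are not complementary): 4 (at positions 9, 12, 18, 19)
Effective Tm = 74 − 4×5 = 74 − 20 = 54°C

54°C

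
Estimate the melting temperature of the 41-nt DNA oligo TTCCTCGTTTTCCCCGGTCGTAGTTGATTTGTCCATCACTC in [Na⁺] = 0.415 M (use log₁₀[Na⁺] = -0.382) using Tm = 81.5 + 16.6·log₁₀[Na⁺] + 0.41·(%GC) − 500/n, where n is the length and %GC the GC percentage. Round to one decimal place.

Length n = 41. C=13, A=4, G=7, T=17
G+C = 20, so %GC = 20/41 × 100 = 48.78%
Salt term: 16.6 × (-0.382) = -6.341
GC term: 0.41 × 48.78 = 20; length term: −500/41 = −12.195
Tm = 81.5 + (-6.341) + 20 − 12.195 = 82.964 → 83.0°C

83.0°C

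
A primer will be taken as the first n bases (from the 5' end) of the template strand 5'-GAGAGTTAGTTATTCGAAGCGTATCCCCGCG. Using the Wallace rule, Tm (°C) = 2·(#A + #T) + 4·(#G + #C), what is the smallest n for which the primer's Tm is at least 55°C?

First 19 bases: GAGAGTTAGTTATTCGAAG → Tm = 52°C (< 55°C)
First 20 bases: GAGAGTTAGTTATTCGAAGC → Tm = 56°C (≥ 55°C)
Since every base adds ≥2°C, Tm only increases with n, so the threshold is first crossed at n = 20.

n = 20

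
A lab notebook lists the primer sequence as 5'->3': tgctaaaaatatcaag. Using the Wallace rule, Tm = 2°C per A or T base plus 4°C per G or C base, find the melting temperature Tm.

40°C

A=8, G=2, T=4, C=2
So N_AT = 12 and N_GC = 4.
Tm = 2×12 + 4×4 = 40°C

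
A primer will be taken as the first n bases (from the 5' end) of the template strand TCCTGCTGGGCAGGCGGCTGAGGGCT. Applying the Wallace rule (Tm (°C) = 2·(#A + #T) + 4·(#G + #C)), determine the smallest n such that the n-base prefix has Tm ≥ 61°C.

First 17 bases: TCCTGCTGGGCAGGCGG → Tm = 60°C (< 61°C)
First 18 bases: TCCTGCTGGGCAGGCGGC → Tm = 64°C (≥ 61°C)
Since every base adds ≥2°C, Tm only increases with n, so the threshold is first crossed at n = 18.

n = 18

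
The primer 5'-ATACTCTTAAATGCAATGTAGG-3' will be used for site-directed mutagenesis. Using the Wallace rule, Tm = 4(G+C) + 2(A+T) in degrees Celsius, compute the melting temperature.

58°C

Counting bases: T=7, G=4, C=3, A=8
A+T = 15, G+C = 7
Tm = 2(15) + 4(7) = 30 + 28 = 58°C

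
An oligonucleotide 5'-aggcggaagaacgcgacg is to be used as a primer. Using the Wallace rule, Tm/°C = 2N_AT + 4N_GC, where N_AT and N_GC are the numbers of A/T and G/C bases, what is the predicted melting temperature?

Counting bases: A=6, G=8, T=0, C=4
AT pairs contribute 6, GC pairs contribute 12.
Tm = 2×6 + 4×12 = 60°C

60°C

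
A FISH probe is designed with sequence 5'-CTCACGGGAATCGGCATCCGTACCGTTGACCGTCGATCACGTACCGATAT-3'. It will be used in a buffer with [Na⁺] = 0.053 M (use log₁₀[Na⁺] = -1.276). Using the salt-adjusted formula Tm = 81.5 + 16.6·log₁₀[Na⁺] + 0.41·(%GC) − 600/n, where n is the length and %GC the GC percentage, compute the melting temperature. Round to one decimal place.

Length n = 50. Scanning the sequence gives G=12, A=11, C=16, T=11.
G+C = 28, so %GC = 28/50 × 100 = 56%
Salt term: 16.6 × (-1.276) = -21.182
GC term: 0.41 × 56 = 22.96; length term: −600/50 = −12
Tm = 81.5 + (-21.182) + 22.96 − 12 = 71.278 → 71.3°C

71.3°C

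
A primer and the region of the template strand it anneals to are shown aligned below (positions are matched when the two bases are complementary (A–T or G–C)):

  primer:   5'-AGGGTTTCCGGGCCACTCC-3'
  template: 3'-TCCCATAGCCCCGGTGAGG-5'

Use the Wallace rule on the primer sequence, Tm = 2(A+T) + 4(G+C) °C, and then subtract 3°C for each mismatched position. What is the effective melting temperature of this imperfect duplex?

Primer base counts: A=2, T=4, G=6, C=7 → A+T=6, G+C=13
Perfect-match Tm = 2(6) + 4(13) = 12 + 52 = 64°C
Mismatches (positions where the bases are not complementary): 2 (at positions 6, 9)
Effective Tm = 64 − 2×3 = 64 − 6 = 58°C

58°C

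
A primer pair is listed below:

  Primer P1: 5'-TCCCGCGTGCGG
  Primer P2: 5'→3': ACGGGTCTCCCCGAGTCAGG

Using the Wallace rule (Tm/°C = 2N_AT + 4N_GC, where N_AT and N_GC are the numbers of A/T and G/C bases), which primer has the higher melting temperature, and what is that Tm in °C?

Primer P2, 68°C

Primer P1: A+T=2, G+C=10 → Tm = 2(2)+4(10) = 44°C
Primer P2: A+T=6, G+C=14 → Tm = 2(6)+4(14) = 68°C
44°C vs 68°C → primer P2 is higher.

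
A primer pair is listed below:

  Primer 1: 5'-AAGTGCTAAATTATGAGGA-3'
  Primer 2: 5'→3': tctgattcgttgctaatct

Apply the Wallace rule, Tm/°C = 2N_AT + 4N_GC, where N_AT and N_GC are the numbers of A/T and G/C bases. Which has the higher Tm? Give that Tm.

Primer 1: A+T=13, G+C=6 → Tm = 2(13)+4(6) = 50°C
Primer 2: A+T=12, G+C=7 → Tm = 2(12)+4(7) = 52°C
50°C vs 52°C → primer 2 is higher.

Primer 2, 52°C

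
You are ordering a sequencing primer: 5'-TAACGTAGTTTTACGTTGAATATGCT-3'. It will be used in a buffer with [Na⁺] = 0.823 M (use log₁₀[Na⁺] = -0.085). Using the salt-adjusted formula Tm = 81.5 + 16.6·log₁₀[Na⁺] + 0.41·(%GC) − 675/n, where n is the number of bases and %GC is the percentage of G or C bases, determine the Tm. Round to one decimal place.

66.7°C

Length n = 26. Base counts: A=7, G=5, T=11, C=3
G+C = 8, so %GC = 8/26 × 100 = 30.769%
Salt term: 16.6 × (-0.085) = -1.411
GC term: 0.41 × 30.769 = 12.615; length term: −675/26 = −25.962
Tm = 81.5 + (-1.411) + 12.615 − 25.962 = 66.742 → 66.7°C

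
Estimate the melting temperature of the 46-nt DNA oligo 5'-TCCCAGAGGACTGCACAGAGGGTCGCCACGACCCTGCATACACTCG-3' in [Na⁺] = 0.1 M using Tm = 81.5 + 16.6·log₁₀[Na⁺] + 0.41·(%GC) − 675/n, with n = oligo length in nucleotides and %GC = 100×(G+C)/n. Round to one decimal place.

Length n = 46. A=11, G=12, T=6, C=17
G+C = 29, so %GC = 29/46 × 100 = 63.043%
Salt term: 16.6 × (-1) = -16.6
GC term: 0.41 × 63.043 = 25.848; length term: −675/46 = −14.674
Tm = 81.5 + (-16.6) + 25.848 − 14.674 = 76.074 → 76.1°C

76.1°C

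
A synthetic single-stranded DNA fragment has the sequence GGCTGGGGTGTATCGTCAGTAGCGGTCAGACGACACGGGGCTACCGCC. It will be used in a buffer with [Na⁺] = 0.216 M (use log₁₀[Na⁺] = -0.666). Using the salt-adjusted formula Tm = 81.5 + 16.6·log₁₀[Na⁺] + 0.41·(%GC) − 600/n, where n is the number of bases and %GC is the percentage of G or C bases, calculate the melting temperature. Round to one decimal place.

Length n = 48. C=13, G=19, A=8, T=8
G+C = 32, so %GC = 32/48 × 100 = 66.667%
Salt term: 16.6 × (-0.666) = -11.056
GC term: 0.41 × 66.667 = 27.333; length term: −600/48 = −12.5
Tm = 81.5 + (-11.056) + 27.333 − 12.5 = 85.277 → 85.3°C

85.3°C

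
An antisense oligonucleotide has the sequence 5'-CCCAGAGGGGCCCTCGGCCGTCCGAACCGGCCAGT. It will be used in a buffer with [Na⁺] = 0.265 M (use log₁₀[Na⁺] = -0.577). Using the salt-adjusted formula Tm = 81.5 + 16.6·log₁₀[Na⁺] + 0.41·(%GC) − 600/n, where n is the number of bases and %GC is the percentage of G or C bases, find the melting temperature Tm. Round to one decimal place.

Length n = 35. Scanning the sequence gives C=15, A=5, G=12, T=3.
G+C = 27, so %GC = 27/35 × 100 = 77.143%
Salt term: 16.6 × (-0.577) = -9.578
GC term: 0.41 × 77.143 = 31.629; length term: −600/35 = −17.143
Tm = 81.5 + (-9.578) + 31.629 − 17.143 = 86.408 → 86.4°C

86.4°C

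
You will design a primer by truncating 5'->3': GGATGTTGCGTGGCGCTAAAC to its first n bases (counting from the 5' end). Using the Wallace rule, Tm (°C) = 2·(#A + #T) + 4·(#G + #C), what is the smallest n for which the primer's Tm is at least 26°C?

n = 9

First 8 bases: GGATGTTG → Tm = 24°C (< 26°C)
First 9 bases: GGATGTTGC → Tm = 28°C (≥ 26°C)
Since every base adds ≥2°C, Tm only increases with n, so the threshold is first crossed at n = 9.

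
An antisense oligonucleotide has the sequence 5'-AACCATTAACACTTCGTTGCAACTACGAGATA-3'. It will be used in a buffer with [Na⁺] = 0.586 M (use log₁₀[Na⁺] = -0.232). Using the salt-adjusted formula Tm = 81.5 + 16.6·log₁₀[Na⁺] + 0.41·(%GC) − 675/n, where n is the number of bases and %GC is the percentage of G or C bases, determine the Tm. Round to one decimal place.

71.9°C

Length n = 32. Counting bases: T=8, C=8, A=12, G=4
G+C = 12, so %GC = 12/32 × 100 = 37.5%
Salt term: 16.6 × (-0.232) = -3.851
GC term: 0.41 × 37.5 = 15.375; length term: −675/32 = −21.094
Tm = 81.5 + (-3.851) + 15.375 − 21.094 = 71.93 → 71.9°C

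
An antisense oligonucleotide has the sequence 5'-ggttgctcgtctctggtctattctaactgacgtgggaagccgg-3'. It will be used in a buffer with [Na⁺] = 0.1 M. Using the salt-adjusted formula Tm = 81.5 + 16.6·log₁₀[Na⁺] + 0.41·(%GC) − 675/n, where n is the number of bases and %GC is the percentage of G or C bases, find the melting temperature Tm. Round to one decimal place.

72.1°C

Length n = 43. Scanning the sequence gives G=14, C=10, T=13, A=6.
G+C = 24, so %GC = 24/43 × 100 = 55.814%
Salt term: 16.6 × (-1) = -16.6
GC term: 0.41 × 55.814 = 22.884; length term: −675/43 = −15.698
Tm = 81.5 + (-16.6) + 22.884 − 15.698 = 72.086 → 72.1°C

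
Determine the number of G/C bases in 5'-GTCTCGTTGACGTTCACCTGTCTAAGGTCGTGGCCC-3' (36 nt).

21

T=11, C=11, A=4, G=10
Total G or C: 10 + 11 = 21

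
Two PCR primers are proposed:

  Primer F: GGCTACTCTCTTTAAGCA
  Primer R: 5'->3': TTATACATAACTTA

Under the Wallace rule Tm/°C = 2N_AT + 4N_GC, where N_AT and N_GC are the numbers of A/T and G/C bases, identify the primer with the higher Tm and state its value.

Primer F, 52°C

Primer F: A+T=10, G+C=8 → Tm = 2(10)+4(8) = 52°C
Primer R: A+T=12, G+C=2 → Tm = 2(12)+4(2) = 32°C
52°C vs 32°C → primer F is higher.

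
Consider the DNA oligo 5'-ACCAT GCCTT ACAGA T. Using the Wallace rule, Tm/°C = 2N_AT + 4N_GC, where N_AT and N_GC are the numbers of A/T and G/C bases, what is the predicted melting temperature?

Counting bases: T=4, A=5, G=2, C=5
AT pairs contribute 9, GC pairs contribute 7.
Tm = 2(9) + 4(7) = 18 + 28 = 46°C

46°C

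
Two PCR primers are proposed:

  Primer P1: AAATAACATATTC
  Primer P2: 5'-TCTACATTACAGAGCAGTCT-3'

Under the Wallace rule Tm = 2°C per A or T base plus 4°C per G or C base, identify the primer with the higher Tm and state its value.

Primer P1: A+T=11, G+C=2 → Tm = 2(11)+4(2) = 30°C
Primer P2: A+T=12, G+C=8 → Tm = 2(12)+4(8) = 56°C
30°C vs 56°C → primer P2 is higher.

Primer P2, 56°C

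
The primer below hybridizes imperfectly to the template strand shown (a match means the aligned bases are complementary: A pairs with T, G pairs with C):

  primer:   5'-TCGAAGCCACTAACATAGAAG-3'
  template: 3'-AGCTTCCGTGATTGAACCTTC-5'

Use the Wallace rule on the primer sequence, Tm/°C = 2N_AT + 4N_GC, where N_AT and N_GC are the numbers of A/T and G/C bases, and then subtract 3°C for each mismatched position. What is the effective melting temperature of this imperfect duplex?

Primer base counts: A=9, T=3, G=4, C=5 → A+T=12, G+C=9
Perfect-match Tm = 2(12) + 4(9) = 24 + 36 = 60°C
Mismatches (positions where the bases are not complementary): 3 (at positions 7, 15, 17)
Effective Tm = 60 − 3×3 = 60 − 9 = 51°C

51°C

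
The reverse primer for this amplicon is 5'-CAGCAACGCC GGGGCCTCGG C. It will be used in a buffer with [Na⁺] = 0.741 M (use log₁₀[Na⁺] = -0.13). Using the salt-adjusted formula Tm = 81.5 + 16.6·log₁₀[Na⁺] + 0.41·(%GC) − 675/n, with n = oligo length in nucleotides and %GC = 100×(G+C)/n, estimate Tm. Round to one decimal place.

80.4°C

Length n = 21. Base counts: T=1, C=9, G=8, A=3
G+C = 17, so %GC = 17/21 × 100 = 80.952%
Salt term: 16.6 × (-0.13) = -2.158
GC term: 0.41 × 80.952 = 33.19; length term: −675/21 = −32.143
Tm = 81.5 + (-2.158) + 33.19 − 32.143 = 80.389 → 80.4°C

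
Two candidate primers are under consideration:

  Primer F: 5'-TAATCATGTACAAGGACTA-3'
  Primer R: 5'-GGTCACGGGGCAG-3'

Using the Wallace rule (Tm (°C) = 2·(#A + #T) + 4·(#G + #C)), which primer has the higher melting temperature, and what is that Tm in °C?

Primer F: A+T=13, G+C=6 → Tm = 2(13)+4(6) = 50°C
Primer R: A+T=3, G+C=10 → Tm = 2(3)+4(10) = 46°C
50°C vs 46°C → primer F is higher.

Primer F, 50°C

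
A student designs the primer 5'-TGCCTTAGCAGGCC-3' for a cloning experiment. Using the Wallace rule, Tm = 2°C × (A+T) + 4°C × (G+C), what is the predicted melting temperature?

46°C

Counting bases: A=2, C=5, G=4, T=3
So N_AT = 5 and N_GC = 9.
Tm = 2(5) + 4(9) = 10 + 36 = 46°C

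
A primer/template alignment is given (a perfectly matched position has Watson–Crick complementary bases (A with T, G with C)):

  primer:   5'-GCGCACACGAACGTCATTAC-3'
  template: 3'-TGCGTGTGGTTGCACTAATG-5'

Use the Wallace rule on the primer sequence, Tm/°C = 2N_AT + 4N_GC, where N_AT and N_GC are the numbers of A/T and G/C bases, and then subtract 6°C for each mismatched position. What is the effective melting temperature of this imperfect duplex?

44°C

Primer base counts: A=6, T=3, G=4, C=7 → A+T=9, G+C=11
Perfect-match Tm = 2(9) + 4(11) = 18 + 44 = 62°C
Mismatches (positions where the bases are not complementary): 3 (at positions 1, 9, 15)
Effective Tm = 62 − 3×6 = 62 − 18 = 44°C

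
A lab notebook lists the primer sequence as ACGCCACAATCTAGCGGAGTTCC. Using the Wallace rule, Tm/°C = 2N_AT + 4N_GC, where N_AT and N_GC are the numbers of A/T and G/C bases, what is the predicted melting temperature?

Base counts: T=4, C=8, G=5, A=6
A+T = 10, G+C = 13
Tm = 2(10) + 4(13) = 20 + 52 = 72°C

72°C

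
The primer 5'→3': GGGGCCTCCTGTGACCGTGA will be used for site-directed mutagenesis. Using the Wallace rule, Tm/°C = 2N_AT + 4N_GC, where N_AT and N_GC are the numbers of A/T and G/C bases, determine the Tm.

Base counts: A=2, T=4, C=6, G=8
So N_AT = 6 and N_GC = 14.
Tm = 2×6 + 4×14 = 68°C

68°C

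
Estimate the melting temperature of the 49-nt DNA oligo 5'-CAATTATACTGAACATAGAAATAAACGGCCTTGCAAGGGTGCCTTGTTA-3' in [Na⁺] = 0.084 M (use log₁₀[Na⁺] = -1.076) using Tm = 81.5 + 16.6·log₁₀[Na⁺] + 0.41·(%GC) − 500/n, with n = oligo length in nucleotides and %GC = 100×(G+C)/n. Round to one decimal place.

Length n = 49. Scanning the sequence gives G=10, T=13, A=17, C=9.
G+C = 19, so %GC = 19/49 × 100 = 38.776%
Salt term: 16.6 × (-1.076) = -17.862
GC term: 0.41 × 38.776 = 15.898; length term: −500/49 = −10.204
Tm = 81.5 + (-17.862) + 15.898 − 10.204 = 69.332 → 69.3°C

69.3°C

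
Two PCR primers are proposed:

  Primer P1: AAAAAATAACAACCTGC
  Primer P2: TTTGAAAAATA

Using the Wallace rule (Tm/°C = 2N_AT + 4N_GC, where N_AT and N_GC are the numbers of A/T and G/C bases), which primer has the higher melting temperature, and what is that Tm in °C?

Primer P1: A+T=12, G+C=5 → Tm = 2(12)+4(5) = 44°C
Primer P2: A+T=10, G+C=1 → Tm = 2(10)+4(1) = 24°C
44°C vs 24°C → primer P1 is higher.

Primer P1, 44°C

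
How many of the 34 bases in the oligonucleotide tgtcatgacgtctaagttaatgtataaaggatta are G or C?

10

Base counts: G=7, T=12, C=3, A=12
G+C = 7 + 3 = 10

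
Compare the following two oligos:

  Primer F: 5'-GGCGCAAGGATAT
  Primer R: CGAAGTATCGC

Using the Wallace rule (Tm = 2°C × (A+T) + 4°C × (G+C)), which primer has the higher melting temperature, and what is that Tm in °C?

Primer F, 40°C

Primer F: A+T=6, G+C=7 → Tm = 2(6)+4(7) = 40°C
Primer R: A+T=5, G+C=6 → Tm = 2(5)+4(6) = 34°C
40°C vs 34°C → primer F is higher.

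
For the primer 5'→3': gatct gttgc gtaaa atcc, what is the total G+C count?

8

Base counts: C=4, T=6, A=5, G=4
Total G or C: 4 + 4 = 8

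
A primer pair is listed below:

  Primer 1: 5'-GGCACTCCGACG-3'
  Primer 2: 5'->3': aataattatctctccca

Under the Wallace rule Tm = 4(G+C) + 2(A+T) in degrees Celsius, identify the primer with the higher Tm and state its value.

Primer 2, 44°C

Primer 1: A+T=3, G+C=9 → Tm = 2(3)+4(9) = 42°C
Primer 2: A+T=12, G+C=5 → Tm = 2(12)+4(5) = 44°C
42°C vs 44°C → primer 2 is higher.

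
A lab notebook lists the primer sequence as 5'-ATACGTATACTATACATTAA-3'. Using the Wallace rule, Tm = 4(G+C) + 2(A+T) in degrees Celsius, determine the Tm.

Counting bases: G=1, C=3, T=7, A=9
A+T = 16, G+C = 4
Tm = 2×16 + 4×4 = 48°C

48°C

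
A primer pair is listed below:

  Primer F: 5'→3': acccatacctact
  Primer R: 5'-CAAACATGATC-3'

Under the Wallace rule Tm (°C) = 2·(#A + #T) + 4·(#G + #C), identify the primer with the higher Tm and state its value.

Primer F: A+T=7, G+C=6 → Tm = 2(7)+4(6) = 38°C
Primer R: A+T=7, G+C=4 → Tm = 2(7)+4(4) = 30°C
38°C vs 30°C → primer F is higher.

Primer F, 38°C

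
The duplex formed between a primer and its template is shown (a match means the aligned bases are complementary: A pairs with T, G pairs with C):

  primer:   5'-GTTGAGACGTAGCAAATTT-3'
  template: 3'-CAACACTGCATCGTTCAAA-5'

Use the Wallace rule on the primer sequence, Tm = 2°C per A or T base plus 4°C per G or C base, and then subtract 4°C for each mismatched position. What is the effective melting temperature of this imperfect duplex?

44°C

Primer base counts: A=6, T=6, G=5, C=2 → A+T=12, G+C=7
Perfect-match Tm = 2(12) + 4(7) = 24 + 28 = 52°C
Mismatches (positions where the bases are not complementary): 2 (at positions 5, 16)
Effective Tm = 52 − 2×4 = 52 − 8 = 44°C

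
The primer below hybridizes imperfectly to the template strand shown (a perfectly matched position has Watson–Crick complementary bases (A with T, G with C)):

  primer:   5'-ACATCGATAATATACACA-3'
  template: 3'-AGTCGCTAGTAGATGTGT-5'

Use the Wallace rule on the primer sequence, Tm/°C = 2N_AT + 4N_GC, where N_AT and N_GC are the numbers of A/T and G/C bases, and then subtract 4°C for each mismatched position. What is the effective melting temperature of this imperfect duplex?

30°C

Primer base counts: A=9, T=4, G=1, C=4 → A+T=13, G+C=5
Perfect-match Tm = 2(13) + 4(5) = 26 + 20 = 46°C
Mismatches (positions where the bases are not complementary): 4 (at positions 1, 4, 9, 12)
Effective Tm = 46 − 4×4 = 46 − 16 = 30°C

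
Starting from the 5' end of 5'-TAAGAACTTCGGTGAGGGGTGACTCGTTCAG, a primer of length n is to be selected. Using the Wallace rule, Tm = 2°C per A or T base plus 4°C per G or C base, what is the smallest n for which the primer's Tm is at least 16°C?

First 6 bases: TAAGAA → Tm = 14°C (< 16°C)
First 7 bases: TAAGAAC → Tm = 18°C (≥ 16°C)
Each additional base adds 2°C (A/T) or 4°C (G/C), so Tm is non-decreasing in n; n = 7 is the first length to reach 16°C.

n = 7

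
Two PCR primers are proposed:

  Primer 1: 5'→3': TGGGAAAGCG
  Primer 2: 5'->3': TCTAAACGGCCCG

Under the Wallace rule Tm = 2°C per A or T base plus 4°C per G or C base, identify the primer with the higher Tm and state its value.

Primer 2, 42°C

Primer 1: A+T=4, G+C=6 → Tm = 2(4)+4(6) = 32°C
Primer 2: A+T=5, G+C=8 → Tm = 2(5)+4(8) = 42°C
32°C vs 42°C → primer 2 is higher.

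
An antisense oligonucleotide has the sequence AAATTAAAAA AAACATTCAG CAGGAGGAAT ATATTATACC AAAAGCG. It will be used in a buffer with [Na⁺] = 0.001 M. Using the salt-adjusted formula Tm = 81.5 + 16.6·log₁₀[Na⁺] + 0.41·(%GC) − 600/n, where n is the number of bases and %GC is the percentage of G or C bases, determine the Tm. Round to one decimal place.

Length n = 47. C=6, G=7, A=25, T=9
G+C = 13, so %GC = 13/47 × 100 = 27.66%
Salt term: 16.6 × (-3) = -49.8
GC term: 0.41 × 27.66 = 11.341; length term: −600/47 = −12.766
Tm = 81.5 + (-49.8) + 11.341 − 12.766 = 30.275 → 30.3°C

30.3°C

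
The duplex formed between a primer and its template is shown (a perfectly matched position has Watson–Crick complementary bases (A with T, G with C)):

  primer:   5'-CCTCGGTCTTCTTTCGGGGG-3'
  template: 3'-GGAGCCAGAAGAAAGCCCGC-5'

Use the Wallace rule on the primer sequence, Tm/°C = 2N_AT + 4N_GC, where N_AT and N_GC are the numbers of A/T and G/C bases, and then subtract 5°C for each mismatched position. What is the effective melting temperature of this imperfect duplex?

61°C

Primer base counts: A=0, T=7, G=7, C=6 → A+T=7, G+C=13
Perfect-match Tm = 2(7) + 4(13) = 14 + 52 = 66°C
Mismatches (positions where the bases are not complementary): 1 (at position 19)
Effective Tm = 66 − 1×5 = 66 − 5 = 61°C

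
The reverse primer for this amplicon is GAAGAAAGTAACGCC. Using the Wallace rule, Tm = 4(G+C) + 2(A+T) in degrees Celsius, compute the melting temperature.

C=3, G=4, T=1, A=7
A+T = 8, G+C = 7
Tm = 2×8 + 4×7 = 44°C

44°C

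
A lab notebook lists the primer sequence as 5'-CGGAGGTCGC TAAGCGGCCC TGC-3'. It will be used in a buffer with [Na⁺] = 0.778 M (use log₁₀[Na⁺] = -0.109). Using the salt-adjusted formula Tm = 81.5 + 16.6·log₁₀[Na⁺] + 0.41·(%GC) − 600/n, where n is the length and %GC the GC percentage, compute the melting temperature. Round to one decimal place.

83.9°C

Length n = 23. Base counts: G=9, A=3, T=3, C=8
G+C = 17, so %GC = 17/23 × 100 = 73.913%
Salt term: 16.6 × (-0.109) = -1.809
GC term: 0.41 × 73.913 = 30.304; length term: −600/23 = −26.087
Tm = 81.5 + (-1.809) + 30.304 − 26.087 = 83.908 → 83.9°C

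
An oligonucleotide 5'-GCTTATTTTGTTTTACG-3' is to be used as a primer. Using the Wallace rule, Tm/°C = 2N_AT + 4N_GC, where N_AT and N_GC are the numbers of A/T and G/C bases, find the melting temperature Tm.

Scanning the sequence gives A=2, G=3, C=2, T=10.
A+T = 12, G+C = 5
Tm = 2(12) + 4(5) = 24 + 20 = 44°C

44°C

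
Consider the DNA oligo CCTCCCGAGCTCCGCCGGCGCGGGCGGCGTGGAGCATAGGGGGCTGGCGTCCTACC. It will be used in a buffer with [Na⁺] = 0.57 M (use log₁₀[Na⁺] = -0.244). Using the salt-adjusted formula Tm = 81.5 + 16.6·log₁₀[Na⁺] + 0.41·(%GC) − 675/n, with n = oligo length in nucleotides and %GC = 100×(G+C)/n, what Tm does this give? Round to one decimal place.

Length n = 56. Scanning the sequence gives T=7, G=23, A=5, C=21.
G+C = 44, so %GC = 44/56 × 100 = 78.571%
Salt term: 16.6 × (-0.244) = -4.05
GC term: 0.41 × 78.571 = 32.214; length term: −675/56 = −12.054
Tm = 81.5 + (-4.05) + 32.214 − 12.054 = 97.61 → 97.6°C

97.6°C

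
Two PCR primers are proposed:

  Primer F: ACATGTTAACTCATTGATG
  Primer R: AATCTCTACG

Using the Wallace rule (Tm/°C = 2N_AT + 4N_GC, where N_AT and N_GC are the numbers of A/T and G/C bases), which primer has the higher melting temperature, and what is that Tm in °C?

Primer F: A+T=13, G+C=6 → Tm = 2(13)+4(6) = 50°C
Primer R: A+T=6, G+C=4 → Tm = 2(6)+4(4) = 28°C
50°C vs 28°C → primer F is higher.

Primer F, 50°C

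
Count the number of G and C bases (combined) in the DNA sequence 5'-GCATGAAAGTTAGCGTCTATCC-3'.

10

Scanning the sequence gives C=5, G=5, A=6, T=6.
G+C = 5 + 5 = 10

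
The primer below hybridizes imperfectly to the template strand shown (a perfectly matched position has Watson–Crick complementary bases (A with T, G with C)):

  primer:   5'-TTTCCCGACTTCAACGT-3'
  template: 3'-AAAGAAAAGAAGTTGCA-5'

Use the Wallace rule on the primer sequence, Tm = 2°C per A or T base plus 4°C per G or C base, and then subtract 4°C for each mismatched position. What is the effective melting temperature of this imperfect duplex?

34°C

Primer base counts: A=3, T=6, G=2, C=6 → A+T=9, G+C=8
Perfect-match Tm = 2(9) + 4(8) = 18 + 32 = 50°C
Mismatches (positions where the bases are not complementary): 4 (at positions 5, 6, 7, 8)
Effective Tm = 50 − 4×4 = 50 − 16 = 34°C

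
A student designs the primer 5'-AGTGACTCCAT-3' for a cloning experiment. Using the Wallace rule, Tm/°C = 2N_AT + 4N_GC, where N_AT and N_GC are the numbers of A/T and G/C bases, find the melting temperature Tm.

Base counts: C=3, G=2, T=3, A=3
So N_AT = 6 and N_GC = 5.
Tm = 4·5 + 2·6 = 20 + 12 = 32°C

32°C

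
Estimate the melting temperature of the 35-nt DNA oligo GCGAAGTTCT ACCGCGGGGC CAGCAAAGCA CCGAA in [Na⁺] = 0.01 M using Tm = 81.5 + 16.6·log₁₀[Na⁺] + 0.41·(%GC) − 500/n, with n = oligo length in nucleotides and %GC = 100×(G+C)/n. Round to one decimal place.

Length n = 35. C=11, T=3, G=11, A=10
G+C = 22, so %GC = 22/35 × 100 = 62.857%
Salt term: 16.6 × (-2) = -33.2
GC term: 0.41 × 62.857 = 25.771; length term: −500/35 = −14.286
Tm = 81.5 + (-33.2) + 25.771 − 14.286 = 59.785 → 59.8°C

59.8°C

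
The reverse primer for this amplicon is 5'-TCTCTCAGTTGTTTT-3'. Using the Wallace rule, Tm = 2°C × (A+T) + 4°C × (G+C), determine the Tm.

40°C

Scanning the sequence gives C=3, A=1, T=9, G=2.
So N_AT = 10 and N_GC = 5.
Tm = 2(10) + 4(5) = 20 + 20 = 40°C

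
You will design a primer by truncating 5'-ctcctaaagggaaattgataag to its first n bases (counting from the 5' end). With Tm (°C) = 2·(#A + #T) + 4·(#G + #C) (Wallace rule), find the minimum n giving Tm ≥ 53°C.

n = 20

First 19 bases: CTCCTAAAGGGAAATTGAT → Tm = 52°C (< 53°C)
First 20 bases: CTCCTAAAGGGAAATTGATA → Tm = 54°C (≥ 53°C)
Each additional base adds 2°C (A/T) or 4°C (G/C), so Tm is non-decreasing in n; n = 20 is the first length to reach 53°C.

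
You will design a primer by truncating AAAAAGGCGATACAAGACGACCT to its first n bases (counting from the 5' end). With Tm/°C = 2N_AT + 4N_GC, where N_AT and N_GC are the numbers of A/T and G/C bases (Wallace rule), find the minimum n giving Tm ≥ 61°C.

First 21 bases: AAAAAGGCGATACAAGACGAC → Tm = 60°C (< 61°C)
First 22 bases: AAAAAGGCGATACAAGACGACC → Tm = 64°C (≥ 61°C)
Since every base adds ≥2°C, Tm only increases with n, so the threshold is first crossed at n = 22.

n = 22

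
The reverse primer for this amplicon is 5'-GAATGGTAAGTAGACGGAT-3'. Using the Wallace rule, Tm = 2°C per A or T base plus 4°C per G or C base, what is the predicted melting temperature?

54°C

T=4, C=1, G=7, A=7
So N_AT = 11 and N_GC = 8.
Tm = 2(11) + 4(8) = 22 + 32 = 54°C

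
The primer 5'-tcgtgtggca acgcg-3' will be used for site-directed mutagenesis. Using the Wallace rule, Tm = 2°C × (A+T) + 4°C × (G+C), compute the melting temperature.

Base counts: G=6, C=4, A=2, T=3
AT pairs contribute 5, GC pairs contribute 10.
Tm = 2(5) + 4(10) = 10 + 40 = 50°C

50°C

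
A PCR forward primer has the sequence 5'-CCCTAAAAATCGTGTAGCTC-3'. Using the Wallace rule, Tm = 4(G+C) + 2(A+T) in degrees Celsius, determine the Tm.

A=6, C=6, T=5, G=3
AT pairs contribute 11, GC pairs contribute 9.
Tm = 2(11) + 4(9) = 22 + 36 = 58°C

58°C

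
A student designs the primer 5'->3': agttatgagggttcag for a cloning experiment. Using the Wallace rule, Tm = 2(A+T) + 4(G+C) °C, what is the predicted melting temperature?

Base counts: G=6, A=4, C=1, T=5
AT pairs contribute 9, GC pairs contribute 7.
Tm = 2(9) + 4(7) = 18 + 28 = 46°C

46°C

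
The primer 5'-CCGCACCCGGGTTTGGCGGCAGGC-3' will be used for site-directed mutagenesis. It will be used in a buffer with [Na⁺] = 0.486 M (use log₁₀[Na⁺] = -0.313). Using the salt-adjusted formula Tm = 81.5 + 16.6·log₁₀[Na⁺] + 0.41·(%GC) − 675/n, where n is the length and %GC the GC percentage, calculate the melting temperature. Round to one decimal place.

Length n = 24. Base counts: A=2, T=3, G=10, C=9
G+C = 19, so %GC = 19/24 × 100 = 79.167%
Salt term: 16.6 × (-0.313) = -5.196
GC term: 0.41 × 79.167 = 32.458; length term: −675/24 = −28.125
Tm = 81.5 + (-5.196) + 32.458 − 28.125 = 80.637 → 80.6°C

80.6°C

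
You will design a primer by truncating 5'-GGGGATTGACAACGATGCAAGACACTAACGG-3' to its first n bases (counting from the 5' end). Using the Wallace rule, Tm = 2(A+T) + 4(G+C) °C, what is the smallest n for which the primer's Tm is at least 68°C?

First 22 bases: GGGGATTGACAACGATGCAAGA → Tm = 66°C (< 68°C)
First 23 bases: GGGGATTGACAACGATGCAAGAC → Tm = 70°C (≥ 68°C)
Since every base adds ≥2°C, Tm only increases with n, so the threshold is first crossed at n = 23.

n = 23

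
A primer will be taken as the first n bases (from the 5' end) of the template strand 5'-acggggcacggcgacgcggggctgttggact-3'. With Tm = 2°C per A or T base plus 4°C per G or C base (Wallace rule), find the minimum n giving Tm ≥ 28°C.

First 7 bases: ACGGGGC → Tm = 26°C (< 28°C)
First 8 bases: ACGGGGCA → Tm = 28°C (≥ 28°C)
Since every base adds ≥2°C, Tm only increases with n, so the threshold is first crossed at n = 8.

n = 8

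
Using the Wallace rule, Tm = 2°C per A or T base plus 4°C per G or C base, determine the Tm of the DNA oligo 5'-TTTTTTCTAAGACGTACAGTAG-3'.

58°C

Counting bases: G=4, A=6, T=9, C=3
So N_AT = 15 and N_GC = 7.
Tm = 4·7 + 2·15 = 28 + 30 = 58°C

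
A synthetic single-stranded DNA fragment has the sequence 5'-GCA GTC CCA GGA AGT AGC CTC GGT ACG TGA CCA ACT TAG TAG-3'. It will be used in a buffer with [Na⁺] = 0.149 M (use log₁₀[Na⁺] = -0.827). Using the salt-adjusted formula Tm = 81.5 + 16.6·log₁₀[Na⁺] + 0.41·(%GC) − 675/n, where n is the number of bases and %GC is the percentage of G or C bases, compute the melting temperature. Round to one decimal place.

74.2°C

Length n = 42. Counting bases: A=11, T=8, G=12, C=11
G+C = 23, so %GC = 23/42 × 100 = 54.762%
Salt term: 16.6 × (-0.827) = -13.728
GC term: 0.41 × 54.762 = 22.452; length term: −675/42 = −16.071
Tm = 81.5 + (-13.728) + 22.452 − 16.071 = 74.153 → 74.2°C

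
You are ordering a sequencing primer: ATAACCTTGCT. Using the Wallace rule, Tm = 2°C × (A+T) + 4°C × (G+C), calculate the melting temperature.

Base counts: T=4, C=3, G=1, A=3
So N_AT = 7 and N_GC = 4.
Tm = 2×7 + 4×4 = 30°C

30°C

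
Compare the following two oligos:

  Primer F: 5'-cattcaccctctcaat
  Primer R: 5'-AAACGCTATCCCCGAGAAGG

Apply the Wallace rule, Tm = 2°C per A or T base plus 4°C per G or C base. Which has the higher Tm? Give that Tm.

Primer R, 62°C

Primer F: A+T=9, G+C=7 → Tm = 2(9)+4(7) = 46°C
Primer R: A+T=9, G+C=11 → Tm = 2(9)+4(11) = 62°C
46°C vs 62°C → primer R is higher.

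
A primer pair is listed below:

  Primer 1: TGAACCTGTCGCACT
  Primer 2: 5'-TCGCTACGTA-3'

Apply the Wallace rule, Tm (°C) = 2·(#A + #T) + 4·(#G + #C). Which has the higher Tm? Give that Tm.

Primer 1, 46°C

Primer 1: A+T=7, G+C=8 → Tm = 2(7)+4(8) = 46°C
Primer 2: A+T=5, G+C=5 → Tm = 2(5)+4(5) = 30°C
46°C vs 30°C → primer 1 is higher.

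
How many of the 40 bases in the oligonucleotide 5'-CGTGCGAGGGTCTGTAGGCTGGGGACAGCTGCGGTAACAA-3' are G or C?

Base counts: A=8, C=8, G=17, T=7
Total G or C: 17 + 8 = 25

25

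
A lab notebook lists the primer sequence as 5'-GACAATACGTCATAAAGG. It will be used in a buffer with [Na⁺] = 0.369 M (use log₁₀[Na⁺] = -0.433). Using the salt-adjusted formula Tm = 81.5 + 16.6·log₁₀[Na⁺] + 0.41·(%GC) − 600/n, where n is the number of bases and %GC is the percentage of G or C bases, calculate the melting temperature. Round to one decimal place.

56.9°C

Length n = 18. Base counts: C=3, A=8, T=3, G=4
G+C = 7, so %GC = 7/18 × 100 = 38.889%
Salt term: 16.6 × (-0.433) = -7.188
GC term: 0.41 × 38.889 = 15.944; length term: −600/18 = −33.333
Tm = 81.5 + (-7.188) + 15.944 − 33.333 = 56.923 → 56.9°C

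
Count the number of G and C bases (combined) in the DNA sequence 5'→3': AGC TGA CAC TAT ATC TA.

Scanning the sequence gives C=4, A=6, T=5, G=2.
Total G or C: 2 + 4 = 6

6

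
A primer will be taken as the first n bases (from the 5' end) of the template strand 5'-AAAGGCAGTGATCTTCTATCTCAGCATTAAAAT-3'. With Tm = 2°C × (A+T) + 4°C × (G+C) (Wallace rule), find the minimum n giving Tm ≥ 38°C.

First 12 bases: AAAGGCAGTGAT → Tm = 34°C (< 38°C)
First 13 bases: AAAGGCAGTGATC → Tm = 38°C (≥ 38°C)
Since every base adds ≥2°C, Tm only increases with n, so the threshold is first crossed at n = 13.

n = 13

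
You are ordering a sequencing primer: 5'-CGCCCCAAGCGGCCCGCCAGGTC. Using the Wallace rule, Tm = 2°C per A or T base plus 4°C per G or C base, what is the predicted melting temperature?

Scanning the sequence gives C=12, T=1, G=7, A=3.
AT pairs contribute 4, GC pairs contribute 19.
Tm = 4·19 + 2·4 = 76 + 8 = 84°C

84°C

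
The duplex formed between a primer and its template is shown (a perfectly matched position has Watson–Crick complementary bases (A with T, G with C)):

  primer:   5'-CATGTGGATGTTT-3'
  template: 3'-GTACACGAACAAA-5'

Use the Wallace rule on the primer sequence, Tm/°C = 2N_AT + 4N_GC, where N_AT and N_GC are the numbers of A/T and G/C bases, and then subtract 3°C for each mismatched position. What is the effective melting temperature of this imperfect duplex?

30°C

Primer base counts: A=2, T=6, G=4, C=1 → A+T=8, G+C=5
Perfect-match Tm = 2(8) + 4(5) = 16 + 20 = 36°C
Mismatches (positions where the bases are not complementary): 2 (at positions 7, 8)
Effective Tm = 36 − 2×3 = 36 − 6 = 30°C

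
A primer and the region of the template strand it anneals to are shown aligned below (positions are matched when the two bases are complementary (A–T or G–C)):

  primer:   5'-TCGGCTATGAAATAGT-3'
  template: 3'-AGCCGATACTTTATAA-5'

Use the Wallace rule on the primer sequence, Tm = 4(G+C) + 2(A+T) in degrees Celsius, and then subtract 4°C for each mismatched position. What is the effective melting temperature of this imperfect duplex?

40°C

Primer base counts: A=5, T=5, G=4, C=2 → A+T=10, G+C=6
Perfect-match Tm = 2(10) + 4(6) = 20 + 24 = 44°C
Mismatches (positions where the bases are not complementary): 1 (at position 15)
Effective Tm = 44 − 1×4 = 44 − 4 = 40°C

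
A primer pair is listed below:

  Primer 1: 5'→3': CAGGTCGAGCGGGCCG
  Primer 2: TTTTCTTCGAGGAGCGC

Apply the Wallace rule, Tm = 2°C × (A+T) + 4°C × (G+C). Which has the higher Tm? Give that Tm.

Primer 1: A+T=3, G+C=13 → Tm = 2(3)+4(13) = 58°C
Primer 2: A+T=8, G+C=9 → Tm = 2(8)+4(9) = 52°C
58°C vs 52°C → primer 1 is higher.

Primer 1, 58°C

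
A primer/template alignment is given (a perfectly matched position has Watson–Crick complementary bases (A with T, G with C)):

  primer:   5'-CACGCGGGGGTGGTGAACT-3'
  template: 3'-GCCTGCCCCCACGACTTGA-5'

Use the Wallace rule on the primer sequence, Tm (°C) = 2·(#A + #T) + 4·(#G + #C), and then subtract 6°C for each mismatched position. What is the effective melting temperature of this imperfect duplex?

40°C

Primer base counts: A=3, T=3, G=9, C=4 → A+T=6, G+C=13
Perfect-match Tm = 2(6) + 4(13) = 12 + 52 = 64°C
Mismatches (positions where the bases are not complementary): 4 (at positions 2, 3, 4, 13)
Effective Tm = 64 − 4×6 = 64 − 24 = 40°C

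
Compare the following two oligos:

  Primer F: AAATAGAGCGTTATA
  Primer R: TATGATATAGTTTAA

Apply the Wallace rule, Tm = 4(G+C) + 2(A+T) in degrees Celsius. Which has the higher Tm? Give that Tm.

Primer F, 38°C

Primer F: A+T=11, G+C=4 → Tm = 2(11)+4(4) = 38°C
Primer R: A+T=13, G+C=2 → Tm = 2(13)+4(2) = 34°C
38°C vs 34°C → primer F is higher.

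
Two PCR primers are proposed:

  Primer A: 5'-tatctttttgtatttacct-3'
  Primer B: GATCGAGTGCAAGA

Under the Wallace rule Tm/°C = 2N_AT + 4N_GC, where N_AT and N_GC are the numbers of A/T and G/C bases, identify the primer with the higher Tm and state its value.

Primer A: A+T=15, G+C=4 → Tm = 2(15)+4(4) = 46°C
Primer B: A+T=7, G+C=7 → Tm = 2(7)+4(7) = 42°C
46°C vs 42°C → primer A is higher.

Primer A, 46°C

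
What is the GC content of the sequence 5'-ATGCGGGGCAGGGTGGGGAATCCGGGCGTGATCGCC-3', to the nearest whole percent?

Scanning the sequence gives A=5, T=5, G=18, C=8.
G+C = 18 + 8 = 26 out of 36 bases
%GC = 26/36 × 100 = 72.22% ≈ 72%

72%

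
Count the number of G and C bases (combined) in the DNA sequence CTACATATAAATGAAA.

A=9, T=4, C=2, G=1
G+C = 1 + 2 = 3

3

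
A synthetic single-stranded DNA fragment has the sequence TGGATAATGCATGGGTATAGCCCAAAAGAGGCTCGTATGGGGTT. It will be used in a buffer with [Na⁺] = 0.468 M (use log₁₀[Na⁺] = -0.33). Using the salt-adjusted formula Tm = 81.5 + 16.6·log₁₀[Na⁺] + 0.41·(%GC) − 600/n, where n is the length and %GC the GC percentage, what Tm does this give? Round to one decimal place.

Length n = 44. Scanning the sequence gives C=6, A=12, T=11, G=15.
G+C = 21, so %GC = 21/44 × 100 = 47.727%
Salt term: 16.6 × (-0.33) = -5.478
GC term: 0.41 × 47.727 = 19.568; length term: −600/44 = −13.636
Tm = 81.5 + (-5.478) + 19.568 − 13.636 = 81.954 → 82.0°C

82.0°C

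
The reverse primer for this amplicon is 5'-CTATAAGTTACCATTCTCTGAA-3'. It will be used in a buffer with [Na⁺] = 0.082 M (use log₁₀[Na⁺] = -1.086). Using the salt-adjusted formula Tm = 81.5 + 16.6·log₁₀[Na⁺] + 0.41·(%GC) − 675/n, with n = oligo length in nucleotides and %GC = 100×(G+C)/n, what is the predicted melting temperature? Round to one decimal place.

45.8°C

Length n = 22. Counting bases: A=7, T=8, G=2, C=5
G+C = 7, so %GC = 7/22 × 100 = 31.818%
Salt term: 16.6 × (-1.086) = -18.028
GC term: 0.41 × 31.818 = 13.045; length term: −675/22 = −30.682
Tm = 81.5 + (-18.028) + 13.045 − 30.682 = 45.835 → 45.8°C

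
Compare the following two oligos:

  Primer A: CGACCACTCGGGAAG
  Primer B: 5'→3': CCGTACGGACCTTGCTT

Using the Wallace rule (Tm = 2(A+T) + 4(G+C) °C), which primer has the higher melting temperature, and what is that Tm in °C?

Primer A: A+T=5, G+C=10 → Tm = 2(5)+4(10) = 50°C
Primer B: A+T=7, G+C=10 → Tm = 2(7)+4(10) = 54°C
50°C vs 54°C → primer B is higher.

Primer B, 54°C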